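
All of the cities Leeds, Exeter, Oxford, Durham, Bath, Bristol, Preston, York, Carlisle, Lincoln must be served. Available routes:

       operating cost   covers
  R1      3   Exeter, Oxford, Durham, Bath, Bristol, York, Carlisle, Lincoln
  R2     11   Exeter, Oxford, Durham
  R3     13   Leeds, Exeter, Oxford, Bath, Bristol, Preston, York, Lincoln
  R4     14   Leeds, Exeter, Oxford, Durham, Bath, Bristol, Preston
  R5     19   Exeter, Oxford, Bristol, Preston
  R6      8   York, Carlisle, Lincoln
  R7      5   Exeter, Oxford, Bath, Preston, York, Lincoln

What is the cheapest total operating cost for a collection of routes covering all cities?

R1, R3 cover every city at operating cost 3 + 13 = 16.
Any cover uses at least 2 routes; among all covering selections none totals below 16.

16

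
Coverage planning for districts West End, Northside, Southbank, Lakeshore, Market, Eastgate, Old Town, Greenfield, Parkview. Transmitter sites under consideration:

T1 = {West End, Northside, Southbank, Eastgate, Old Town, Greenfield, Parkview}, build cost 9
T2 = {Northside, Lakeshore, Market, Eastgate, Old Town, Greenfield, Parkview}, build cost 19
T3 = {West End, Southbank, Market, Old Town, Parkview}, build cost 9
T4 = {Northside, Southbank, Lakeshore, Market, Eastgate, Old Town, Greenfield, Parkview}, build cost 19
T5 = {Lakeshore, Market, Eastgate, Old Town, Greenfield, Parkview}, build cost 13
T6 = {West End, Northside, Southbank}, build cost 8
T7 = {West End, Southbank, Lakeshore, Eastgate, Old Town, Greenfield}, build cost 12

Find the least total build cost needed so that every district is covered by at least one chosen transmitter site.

21

T5, T6 cover every district at build cost 13 + 8 = 21.
Any cover uses at least 2 transmitter sites; among all covering selections none totals below 21.
Greedy by coverage-per-build cost would pick T1, T5 for 22 — worse than the optimum 21.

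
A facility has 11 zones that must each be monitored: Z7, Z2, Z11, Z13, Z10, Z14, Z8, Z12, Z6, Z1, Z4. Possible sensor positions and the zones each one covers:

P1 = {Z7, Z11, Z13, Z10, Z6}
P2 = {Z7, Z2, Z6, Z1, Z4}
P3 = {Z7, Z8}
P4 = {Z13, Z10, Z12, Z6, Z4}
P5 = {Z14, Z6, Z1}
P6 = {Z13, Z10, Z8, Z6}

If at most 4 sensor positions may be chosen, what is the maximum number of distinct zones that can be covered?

10

Choosing P1, P2, P3, P4 covers {Z7, Z2, Z11, Z13, Z10, Z8, Z12, Z6, Z1, Z4} — 10 zones.
No choice of 4 sensor positions does better; here Z14 is left uncovered.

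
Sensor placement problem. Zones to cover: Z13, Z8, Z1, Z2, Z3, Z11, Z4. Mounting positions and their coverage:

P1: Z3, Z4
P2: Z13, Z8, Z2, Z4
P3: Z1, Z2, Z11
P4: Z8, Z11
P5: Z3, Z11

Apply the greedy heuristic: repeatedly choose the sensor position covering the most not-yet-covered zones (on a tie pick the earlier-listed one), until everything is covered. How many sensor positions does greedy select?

3

Pick 1: P2 covers 4 new zones (Z13, Z8, Z2, Z4).
Pick 2: P3 covers 2 new zones (Z1, Z11).
Pick 3: P1 covers 1 new zones (Z3).
Greedy uses 3 sensor positions.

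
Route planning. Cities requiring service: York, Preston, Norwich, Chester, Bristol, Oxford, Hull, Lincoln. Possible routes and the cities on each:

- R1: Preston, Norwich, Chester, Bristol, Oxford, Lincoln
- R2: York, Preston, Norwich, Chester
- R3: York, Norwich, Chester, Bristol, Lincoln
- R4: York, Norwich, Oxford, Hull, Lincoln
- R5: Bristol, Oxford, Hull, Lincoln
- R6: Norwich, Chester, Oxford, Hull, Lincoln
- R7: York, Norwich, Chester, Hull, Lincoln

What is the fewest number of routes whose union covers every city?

R1, R4 together cover {York, Preston, Norwich, Chester, Bristol, Oxford, Hull, Lincoln} — every city.
No single route contains all 8 cities, so 2 is optimal.

2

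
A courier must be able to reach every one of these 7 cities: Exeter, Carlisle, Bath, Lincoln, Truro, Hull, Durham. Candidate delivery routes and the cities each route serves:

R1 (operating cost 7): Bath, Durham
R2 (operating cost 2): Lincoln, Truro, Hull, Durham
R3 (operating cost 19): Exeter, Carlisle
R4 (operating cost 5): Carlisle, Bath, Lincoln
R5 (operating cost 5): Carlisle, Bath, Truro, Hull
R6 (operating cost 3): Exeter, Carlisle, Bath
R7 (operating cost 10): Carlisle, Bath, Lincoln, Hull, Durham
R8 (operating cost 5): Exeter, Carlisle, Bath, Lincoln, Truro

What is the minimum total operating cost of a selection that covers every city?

R2, R6 cover every city at operating cost 2 + 3 = 5.
Any cover uses at least 2 routes; among all covering selections none totals below 5.

5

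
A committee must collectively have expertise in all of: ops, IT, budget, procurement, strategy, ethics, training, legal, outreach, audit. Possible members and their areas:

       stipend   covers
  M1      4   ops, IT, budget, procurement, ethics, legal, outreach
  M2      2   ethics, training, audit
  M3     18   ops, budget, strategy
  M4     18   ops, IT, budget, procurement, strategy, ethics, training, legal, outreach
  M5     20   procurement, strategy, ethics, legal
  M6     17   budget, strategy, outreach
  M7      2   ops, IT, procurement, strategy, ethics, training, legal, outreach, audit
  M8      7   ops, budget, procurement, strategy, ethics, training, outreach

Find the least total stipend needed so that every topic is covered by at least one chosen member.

6

M1, M7 cover every topic at stipend 4 + 2 = 6.
Any cover uses at least 2 members; among all covering selections none totals below 6.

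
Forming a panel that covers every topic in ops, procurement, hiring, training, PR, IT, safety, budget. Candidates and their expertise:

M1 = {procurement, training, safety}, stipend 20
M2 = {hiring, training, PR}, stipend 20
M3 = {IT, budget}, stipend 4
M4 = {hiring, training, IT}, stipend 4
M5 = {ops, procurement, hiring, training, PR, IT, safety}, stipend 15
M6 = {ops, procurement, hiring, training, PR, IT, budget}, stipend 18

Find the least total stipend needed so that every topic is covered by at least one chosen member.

19

M3, M5 cover every topic at stipend 4 + 15 = 19.
Any cover uses at least 2 members; among all covering selections none totals below 19.
Greedy by coverage-per-stipend would pick M4, M5, M3 for 23 — worse than the optimum 19.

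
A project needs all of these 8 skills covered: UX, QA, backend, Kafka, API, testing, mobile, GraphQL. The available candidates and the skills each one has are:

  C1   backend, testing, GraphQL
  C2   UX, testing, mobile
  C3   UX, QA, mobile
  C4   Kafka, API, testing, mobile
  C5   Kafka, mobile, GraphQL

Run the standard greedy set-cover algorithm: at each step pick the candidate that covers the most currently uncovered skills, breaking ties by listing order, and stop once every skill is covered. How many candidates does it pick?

Pick 1: C4 covers 4 new skills (Kafka, API, testing, mobile).
Pick 2: C1 covers 2 new skills (backend, GraphQL).
Pick 3: C3 covers 2 new skills (UX, QA).
Greedy uses 3 candidates.

3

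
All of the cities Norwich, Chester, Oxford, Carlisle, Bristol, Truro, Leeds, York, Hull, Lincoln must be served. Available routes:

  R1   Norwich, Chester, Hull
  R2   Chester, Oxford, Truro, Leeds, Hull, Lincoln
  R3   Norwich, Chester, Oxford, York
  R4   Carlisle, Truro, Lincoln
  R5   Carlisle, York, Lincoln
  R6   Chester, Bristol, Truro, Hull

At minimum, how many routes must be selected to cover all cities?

R1, R2, R5, R6 together cover {Norwich, Chester, Oxford, Carlisle, Bristol, Truro, Leeds, York, Hull, Lincoln} — every city.
No 3 of the 6 routes cover everything (all 20 triples fall short), so 4 is minimum.

4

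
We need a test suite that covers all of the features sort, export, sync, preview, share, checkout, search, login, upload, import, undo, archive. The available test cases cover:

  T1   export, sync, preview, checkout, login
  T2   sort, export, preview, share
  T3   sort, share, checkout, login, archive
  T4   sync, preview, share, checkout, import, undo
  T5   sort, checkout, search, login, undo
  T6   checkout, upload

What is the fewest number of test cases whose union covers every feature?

5

T1, T3, T4, T5, T6 together cover {sort, export, sync, preview, share, checkout, search, login, upload, import, undo, archive} — every feature.
No 4 of the 6 test cases cover everything (all 15 size-4 selections fall short), so 5 is minimum.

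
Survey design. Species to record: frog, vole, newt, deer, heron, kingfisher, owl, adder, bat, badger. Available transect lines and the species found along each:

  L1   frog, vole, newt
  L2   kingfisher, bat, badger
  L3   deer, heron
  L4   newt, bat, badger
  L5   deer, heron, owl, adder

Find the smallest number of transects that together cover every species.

3

L1, L2, L5 together cover {frog, vole, newt, deer, heron, kingfisher, owl, adder, bat, badger} — every species.
No 2 of the 5 transects cover everything (all 10 pairs fall short), so 3 is minimum.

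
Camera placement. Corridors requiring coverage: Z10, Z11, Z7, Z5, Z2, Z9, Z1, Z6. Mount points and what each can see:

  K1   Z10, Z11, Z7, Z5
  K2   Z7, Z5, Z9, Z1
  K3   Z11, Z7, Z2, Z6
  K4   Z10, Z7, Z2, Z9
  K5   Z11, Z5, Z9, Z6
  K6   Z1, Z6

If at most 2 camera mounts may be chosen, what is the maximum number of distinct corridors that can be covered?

Choosing K2, K3 covers {Z11, Z7, Z5, Z2, Z9, Z1, Z6} — 7 corridors.
No choice of 2 camera mounts does better; here Z10 is left uncovered.

7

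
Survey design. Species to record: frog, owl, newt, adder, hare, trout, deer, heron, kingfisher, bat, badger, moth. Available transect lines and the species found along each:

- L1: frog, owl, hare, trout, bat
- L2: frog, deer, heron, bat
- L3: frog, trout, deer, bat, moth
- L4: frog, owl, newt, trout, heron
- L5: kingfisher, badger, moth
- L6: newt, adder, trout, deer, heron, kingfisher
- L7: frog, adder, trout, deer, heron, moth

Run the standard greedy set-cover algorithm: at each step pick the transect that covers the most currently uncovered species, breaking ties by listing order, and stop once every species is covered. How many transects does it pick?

3

Pick 1: L6 covers 6 new species (newt, adder, trout, deer, heron, kingfisher).
Pick 2: L1 covers 4 new species (frog, owl, hare, bat).
Pick 3: L5 covers 2 new species (badger, moth).
Greedy uses 3 transects.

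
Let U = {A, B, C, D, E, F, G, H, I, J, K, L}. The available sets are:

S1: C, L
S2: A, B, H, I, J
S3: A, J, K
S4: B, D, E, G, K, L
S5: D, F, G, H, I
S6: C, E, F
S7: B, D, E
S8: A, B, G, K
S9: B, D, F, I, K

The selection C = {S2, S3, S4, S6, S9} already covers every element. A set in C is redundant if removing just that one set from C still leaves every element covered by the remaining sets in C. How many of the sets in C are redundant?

Drop S2: H uncovered — not redundant.
Drop S3: the rest still cover every element — redundant.
Drop S4: G, L uncovered — not redundant.
Drop S6: C uncovered — not redundant.
Drop S9: the rest still cover every element — redundant.
2 redundant: S3, S9.

2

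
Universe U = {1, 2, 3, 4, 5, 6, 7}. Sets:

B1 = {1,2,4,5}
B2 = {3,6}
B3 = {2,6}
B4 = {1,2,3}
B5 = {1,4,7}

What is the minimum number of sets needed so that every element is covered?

B1, B2, B5 together cover {1, 2, 3, 4, 5, 6, 7} — every element.
No 2 of the 5 sets cover everything (all 10 pairs fall short), so 3 is minimum.

3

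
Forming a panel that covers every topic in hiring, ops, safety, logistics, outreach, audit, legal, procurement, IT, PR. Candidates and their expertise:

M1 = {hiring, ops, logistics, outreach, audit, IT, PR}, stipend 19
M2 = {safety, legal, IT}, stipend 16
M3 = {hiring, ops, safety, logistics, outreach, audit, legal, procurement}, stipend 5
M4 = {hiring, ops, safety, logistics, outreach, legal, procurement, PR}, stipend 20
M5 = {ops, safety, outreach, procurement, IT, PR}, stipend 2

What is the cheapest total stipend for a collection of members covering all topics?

M3, M5 cover every topic at stipend 5 + 2 = 7.
Any cover uses at least 2 members; among all covering selections none totals below 7.

7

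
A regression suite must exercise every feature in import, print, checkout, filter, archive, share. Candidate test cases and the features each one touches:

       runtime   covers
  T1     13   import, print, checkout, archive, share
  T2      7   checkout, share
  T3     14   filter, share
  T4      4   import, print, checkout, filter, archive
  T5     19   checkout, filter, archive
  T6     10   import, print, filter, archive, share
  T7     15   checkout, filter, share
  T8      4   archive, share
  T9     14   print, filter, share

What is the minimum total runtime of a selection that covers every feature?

T4, T8 cover every feature at runtime 4 + 4 = 8.
Any cover uses at least 2 test cases; among all covering selections none totals below 8.

8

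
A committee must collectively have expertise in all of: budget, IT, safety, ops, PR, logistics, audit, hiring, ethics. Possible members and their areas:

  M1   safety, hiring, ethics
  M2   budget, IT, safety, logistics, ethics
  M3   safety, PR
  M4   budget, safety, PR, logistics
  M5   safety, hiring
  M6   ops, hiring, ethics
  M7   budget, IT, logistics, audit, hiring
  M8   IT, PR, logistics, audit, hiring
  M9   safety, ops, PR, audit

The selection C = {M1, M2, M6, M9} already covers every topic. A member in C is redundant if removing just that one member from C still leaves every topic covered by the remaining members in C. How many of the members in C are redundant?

2

Drop M1: the rest still cover every topic — redundant.
Drop M2: budget, IT, logistics uncovered — not redundant.
Drop M6: the rest still cover every topic — redundant.
Drop M9: PR, audit uncovered — not redundant.
2 redundant: M1, M6.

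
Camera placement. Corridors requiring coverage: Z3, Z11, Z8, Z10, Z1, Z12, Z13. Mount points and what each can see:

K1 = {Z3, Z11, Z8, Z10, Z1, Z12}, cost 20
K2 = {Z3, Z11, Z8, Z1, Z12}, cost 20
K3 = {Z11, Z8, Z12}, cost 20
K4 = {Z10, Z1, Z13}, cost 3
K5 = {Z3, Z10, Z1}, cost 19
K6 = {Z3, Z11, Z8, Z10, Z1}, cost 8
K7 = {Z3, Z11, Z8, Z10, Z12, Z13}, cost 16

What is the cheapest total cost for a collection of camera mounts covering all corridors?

K4, K7 cover every corridor at cost 3 + 16 = 19.
Any cover uses at least 2 camera mounts; among all covering selections none totals below 19.
Greedy by coverage-per-cost would pick K4, K6, K7 for 27 — worse than the optimum 19.

19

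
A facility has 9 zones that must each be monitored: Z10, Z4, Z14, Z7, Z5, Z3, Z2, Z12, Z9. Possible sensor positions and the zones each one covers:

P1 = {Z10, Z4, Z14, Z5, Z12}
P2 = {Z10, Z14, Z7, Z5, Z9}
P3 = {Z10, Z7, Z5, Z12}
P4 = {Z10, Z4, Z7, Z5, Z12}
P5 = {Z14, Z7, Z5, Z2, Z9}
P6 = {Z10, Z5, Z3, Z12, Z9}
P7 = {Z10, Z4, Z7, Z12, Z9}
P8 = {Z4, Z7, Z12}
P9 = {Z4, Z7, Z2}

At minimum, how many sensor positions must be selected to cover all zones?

P1, P5, P6 together cover {Z10, Z4, Z14, Z7, Z5, Z3, Z2, Z12, Z9} — every zone.
No 2 of the 9 sensor positions cover everything (all 36 pairs fall short), so 3 is minimum.

3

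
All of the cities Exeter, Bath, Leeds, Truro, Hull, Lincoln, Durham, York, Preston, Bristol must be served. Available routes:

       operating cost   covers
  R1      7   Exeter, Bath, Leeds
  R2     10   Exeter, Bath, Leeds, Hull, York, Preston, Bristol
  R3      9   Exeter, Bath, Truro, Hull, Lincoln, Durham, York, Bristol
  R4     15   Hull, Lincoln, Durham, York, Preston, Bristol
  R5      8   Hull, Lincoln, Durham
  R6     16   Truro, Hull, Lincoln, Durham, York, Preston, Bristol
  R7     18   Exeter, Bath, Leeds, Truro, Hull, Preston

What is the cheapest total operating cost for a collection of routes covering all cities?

R2, R3 cover every city at operating cost 10 + 9 = 19.
Any cover uses at least 2 routes; among all covering selections none totals below 19.

19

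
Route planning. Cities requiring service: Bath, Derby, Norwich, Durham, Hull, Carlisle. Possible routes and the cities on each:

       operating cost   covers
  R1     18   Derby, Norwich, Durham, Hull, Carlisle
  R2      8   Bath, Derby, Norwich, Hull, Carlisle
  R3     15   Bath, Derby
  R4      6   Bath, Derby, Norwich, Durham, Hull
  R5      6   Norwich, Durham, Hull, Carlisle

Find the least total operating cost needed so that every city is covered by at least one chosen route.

12

R4, R5 cover every city at operating cost 6 + 6 = 12.
Any cover uses at least 2 routes; among all covering selections none totals below 12.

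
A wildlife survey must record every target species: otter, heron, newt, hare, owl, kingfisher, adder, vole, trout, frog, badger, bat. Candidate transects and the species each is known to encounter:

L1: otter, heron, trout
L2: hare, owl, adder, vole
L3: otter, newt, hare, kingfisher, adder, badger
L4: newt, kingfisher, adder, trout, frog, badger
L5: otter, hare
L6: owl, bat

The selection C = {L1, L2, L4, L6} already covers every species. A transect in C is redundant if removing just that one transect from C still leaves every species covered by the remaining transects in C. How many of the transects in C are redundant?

Drop L1: otter, heron uncovered — not redundant.
Drop L2: hare, vole uncovered — not redundant.
Drop L4: newt, kingfisher, frog, badger uncovered — not redundant.
Drop L6: bat uncovered — not redundant.
None of the transects in C is redundant.

0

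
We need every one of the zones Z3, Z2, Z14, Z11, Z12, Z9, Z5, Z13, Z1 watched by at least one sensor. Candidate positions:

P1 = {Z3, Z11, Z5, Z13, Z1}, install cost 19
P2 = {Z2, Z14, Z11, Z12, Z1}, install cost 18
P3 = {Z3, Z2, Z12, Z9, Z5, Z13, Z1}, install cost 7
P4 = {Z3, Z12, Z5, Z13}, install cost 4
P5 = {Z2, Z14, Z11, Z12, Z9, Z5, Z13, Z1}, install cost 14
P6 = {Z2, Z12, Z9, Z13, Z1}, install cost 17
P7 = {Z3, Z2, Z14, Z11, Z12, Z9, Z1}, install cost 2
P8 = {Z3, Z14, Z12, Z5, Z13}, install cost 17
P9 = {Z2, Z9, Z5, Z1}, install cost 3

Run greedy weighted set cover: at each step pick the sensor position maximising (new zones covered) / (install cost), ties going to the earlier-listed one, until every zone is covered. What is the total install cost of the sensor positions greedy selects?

6

Pick 1: P7 adds 7 new (Z3, Z2, Z14, Z11, Z12, Z9, Z1) at install cost 2 (ratio 7/2).
Pick 2: P4 adds 2 new (Z5, Z13) at install cost 4 (ratio 2/4).
Greedy total install cost: 2 + 4 = 6.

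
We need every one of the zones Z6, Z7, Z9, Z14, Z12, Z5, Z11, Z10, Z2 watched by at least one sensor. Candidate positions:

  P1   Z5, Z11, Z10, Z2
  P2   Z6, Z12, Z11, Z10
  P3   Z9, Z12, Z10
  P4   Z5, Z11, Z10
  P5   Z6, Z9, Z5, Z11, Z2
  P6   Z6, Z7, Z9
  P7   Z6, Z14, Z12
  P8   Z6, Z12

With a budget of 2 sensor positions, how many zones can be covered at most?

Choosing P1, P6 covers {Z6, Z7, Z9, Z5, Z11, Z10, Z2} — 7 zones.
No choice of 2 sensor positions does better; here Z14, Z12 are left uncovered.

7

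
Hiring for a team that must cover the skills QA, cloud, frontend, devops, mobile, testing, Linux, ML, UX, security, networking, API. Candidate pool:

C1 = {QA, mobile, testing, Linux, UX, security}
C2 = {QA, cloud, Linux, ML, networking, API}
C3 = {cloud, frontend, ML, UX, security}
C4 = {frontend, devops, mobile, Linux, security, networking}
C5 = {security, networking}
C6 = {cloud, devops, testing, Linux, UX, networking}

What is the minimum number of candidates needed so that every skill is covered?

C1, C2, C4 together cover {QA, cloud, frontend, devops, mobile, testing, Linux, ML, UX, security, networking, API} — every skill.
No 2 of the 6 candidates cover everything (all 15 pairs fall short), so 3 is minimum.

3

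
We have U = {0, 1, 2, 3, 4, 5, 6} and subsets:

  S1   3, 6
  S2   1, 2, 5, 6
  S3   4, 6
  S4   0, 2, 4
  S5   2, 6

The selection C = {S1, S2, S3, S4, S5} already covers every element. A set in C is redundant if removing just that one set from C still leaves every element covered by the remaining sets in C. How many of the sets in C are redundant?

Drop S1: 3 uncovered — not redundant.
Drop S2: 1, 5 uncovered — not redundant.
Drop S3: the rest still cover every element — redundant.
Drop S4: 0 uncovered — not redundant.
Drop S5: the rest still cover every element — redundant.
2 redundant: S3, S5.

2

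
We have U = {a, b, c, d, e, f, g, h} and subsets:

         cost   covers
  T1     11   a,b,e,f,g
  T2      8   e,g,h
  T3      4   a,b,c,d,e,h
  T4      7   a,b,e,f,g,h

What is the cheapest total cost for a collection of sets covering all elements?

T3, T4 cover every element at cost 4 + 7 = 11.
Any cover uses at least 2 sets; among all covering selections none totals below 11.

11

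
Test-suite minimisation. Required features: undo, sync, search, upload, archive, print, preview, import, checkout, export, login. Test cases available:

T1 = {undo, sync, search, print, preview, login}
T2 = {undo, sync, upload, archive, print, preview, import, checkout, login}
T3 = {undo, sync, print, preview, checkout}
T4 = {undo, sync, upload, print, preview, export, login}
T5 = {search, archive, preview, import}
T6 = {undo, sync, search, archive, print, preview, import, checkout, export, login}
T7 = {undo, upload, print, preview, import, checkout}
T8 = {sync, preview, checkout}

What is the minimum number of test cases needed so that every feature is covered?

2

T2, T6 together cover {undo, sync, search, upload, archive, print, preview, import, checkout, export, login} — every feature.
No single test case contains all 11 features, so 2 is optimal.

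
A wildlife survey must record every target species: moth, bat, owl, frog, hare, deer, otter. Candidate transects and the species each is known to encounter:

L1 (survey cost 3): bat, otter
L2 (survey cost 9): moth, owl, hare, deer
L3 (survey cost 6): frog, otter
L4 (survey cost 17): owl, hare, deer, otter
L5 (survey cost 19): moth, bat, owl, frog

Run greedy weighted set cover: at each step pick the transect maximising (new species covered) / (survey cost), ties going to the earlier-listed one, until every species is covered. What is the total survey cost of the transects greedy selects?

18

Pick 1: L1 adds 2 new (bat, otter) at survey cost 3 (ratio 2/3).
Pick 2: L2 adds 4 new (moth, owl, hare, deer) at survey cost 9 (ratio 4/9).
Pick 3: L3 adds 1 new (frog) at survey cost 6 (ratio 1/6).
Greedy total survey cost: 3 + 9 + 6 = 18.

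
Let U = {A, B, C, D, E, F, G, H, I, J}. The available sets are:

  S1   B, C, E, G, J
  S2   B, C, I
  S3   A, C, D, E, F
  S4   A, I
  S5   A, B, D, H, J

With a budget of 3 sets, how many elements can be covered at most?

Choosing S1, S2, S3 covers {A, B, C, D, E, F, G, I, J} — 9 elements.
No choice of 3 sets does better; here H is left uncovered.

9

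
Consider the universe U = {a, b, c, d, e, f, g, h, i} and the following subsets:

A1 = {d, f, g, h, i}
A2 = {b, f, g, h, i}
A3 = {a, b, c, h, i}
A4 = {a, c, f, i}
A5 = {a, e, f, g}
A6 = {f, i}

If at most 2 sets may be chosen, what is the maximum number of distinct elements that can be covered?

Choosing A1, A3 covers {a, b, c, d, f, g, h, i} — 8 elements.
No choice of 2 sets does better; here e is left uncovered.

8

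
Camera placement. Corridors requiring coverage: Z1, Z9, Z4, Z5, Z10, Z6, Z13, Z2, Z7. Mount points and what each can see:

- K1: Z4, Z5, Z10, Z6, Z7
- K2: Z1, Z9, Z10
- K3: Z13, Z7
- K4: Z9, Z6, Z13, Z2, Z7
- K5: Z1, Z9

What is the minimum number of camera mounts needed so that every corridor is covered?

3

K1, K2, K4 together cover {Z1, Z9, Z4, Z5, Z10, Z6, Z13, Z2, Z7} — every corridor.
No 2 of the 5 camera mounts cover everything (all 10 pairs fall short), so 3 is minimum.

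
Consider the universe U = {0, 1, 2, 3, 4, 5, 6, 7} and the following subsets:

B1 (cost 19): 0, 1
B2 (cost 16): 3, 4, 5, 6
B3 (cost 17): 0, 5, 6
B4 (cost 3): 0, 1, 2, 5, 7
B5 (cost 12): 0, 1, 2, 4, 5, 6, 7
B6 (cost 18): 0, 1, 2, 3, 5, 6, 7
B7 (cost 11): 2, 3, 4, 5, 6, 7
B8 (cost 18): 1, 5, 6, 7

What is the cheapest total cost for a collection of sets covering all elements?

B4, B7 cover every element at cost 3 + 11 = 14.
Any cover uses at least 2 sets; among all covering selections none totals below 14.

14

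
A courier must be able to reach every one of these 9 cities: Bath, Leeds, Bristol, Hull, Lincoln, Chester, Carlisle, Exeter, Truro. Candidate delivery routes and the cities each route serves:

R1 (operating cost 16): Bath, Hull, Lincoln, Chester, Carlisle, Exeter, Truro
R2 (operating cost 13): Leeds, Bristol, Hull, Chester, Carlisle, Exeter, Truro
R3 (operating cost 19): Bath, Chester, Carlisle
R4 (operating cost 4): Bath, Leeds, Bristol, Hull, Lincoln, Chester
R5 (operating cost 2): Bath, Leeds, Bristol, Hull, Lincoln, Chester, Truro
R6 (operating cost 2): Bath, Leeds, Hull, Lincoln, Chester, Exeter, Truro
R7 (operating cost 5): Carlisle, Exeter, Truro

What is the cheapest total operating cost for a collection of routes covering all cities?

R5, R7 cover every city at operating cost 2 + 5 = 7.
Any cover uses at least 2 routes; among all covering selections none totals below 7.

7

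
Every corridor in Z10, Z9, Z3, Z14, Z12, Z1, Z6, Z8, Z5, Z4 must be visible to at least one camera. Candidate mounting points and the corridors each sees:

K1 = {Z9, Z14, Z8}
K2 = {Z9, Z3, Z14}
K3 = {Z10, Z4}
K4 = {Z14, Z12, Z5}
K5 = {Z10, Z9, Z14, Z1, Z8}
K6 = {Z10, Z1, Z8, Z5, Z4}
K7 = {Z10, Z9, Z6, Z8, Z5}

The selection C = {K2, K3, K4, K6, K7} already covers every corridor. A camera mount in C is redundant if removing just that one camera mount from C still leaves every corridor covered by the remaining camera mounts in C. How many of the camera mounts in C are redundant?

Drop K2: Z3 uncovered — not redundant.
Drop K3: the rest still cover every corridor — redundant.
Drop K4: Z12 uncovered — not redundant.
Drop K6: Z1 uncovered — not redundant.
Drop K7: Z6 uncovered — not redundant.
1 redundant: K3.

1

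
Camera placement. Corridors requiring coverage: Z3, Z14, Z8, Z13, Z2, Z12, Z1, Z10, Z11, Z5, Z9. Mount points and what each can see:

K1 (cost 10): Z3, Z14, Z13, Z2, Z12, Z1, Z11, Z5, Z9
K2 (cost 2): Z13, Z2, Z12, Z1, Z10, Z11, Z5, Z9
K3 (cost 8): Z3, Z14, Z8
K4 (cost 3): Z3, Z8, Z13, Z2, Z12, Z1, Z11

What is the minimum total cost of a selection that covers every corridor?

10

K2, K3 cover every corridor at cost 2 + 8 = 10.
Any cover uses at least 2 camera mounts; among all covering selections none totals below 10.
Greedy by coverage-per-cost would pick K2, K4, K3 for 13 — worse than the optimum 10.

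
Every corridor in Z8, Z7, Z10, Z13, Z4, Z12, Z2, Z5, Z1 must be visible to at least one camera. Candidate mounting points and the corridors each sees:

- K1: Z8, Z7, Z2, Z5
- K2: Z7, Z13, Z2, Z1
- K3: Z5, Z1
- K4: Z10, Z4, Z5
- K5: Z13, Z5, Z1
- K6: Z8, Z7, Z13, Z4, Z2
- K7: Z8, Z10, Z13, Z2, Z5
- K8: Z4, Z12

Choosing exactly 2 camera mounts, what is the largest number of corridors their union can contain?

Choosing K2, K4 covers {Z7, Z10, Z13, Z4, Z2, Z5, Z1} — 7 corridors.
No choice of 2 camera mounts does better; here Z8, Z12 are left uncovered.

7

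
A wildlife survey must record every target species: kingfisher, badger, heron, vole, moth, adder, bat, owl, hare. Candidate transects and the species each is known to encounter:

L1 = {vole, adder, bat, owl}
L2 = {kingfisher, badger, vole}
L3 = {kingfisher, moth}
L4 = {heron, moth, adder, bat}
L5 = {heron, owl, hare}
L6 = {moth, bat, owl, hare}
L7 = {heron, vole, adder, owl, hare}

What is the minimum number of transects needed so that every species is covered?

L2, L4, L5 together cover {kingfisher, badger, heron, vole, moth, adder, bat, owl, hare} — every species.
No 2 of the 7 transects cover everything (all 21 pairs fall short), so 3 is minimum.

3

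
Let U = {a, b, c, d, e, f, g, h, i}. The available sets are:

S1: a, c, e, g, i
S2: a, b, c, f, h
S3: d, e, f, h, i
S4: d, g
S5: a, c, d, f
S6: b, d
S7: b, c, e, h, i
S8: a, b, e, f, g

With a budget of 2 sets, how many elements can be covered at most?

8

Choosing S1, S2 covers {a, b, c, e, f, g, h, i} — 8 elements.
No choice of 2 sets does better; here d is left uncovered.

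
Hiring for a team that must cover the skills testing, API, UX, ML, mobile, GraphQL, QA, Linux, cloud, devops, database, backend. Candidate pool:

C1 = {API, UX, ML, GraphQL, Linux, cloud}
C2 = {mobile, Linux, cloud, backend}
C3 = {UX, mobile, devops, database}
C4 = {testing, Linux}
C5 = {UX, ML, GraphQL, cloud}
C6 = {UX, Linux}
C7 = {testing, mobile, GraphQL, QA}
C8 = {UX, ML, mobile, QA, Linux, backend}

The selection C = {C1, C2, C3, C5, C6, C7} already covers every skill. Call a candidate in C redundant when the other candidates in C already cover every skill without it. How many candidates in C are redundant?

2

Drop C1: API uncovered — not redundant.
Drop C2: backend uncovered — not redundant.
Drop C3: devops, database uncovered — not redundant.
Drop C5: the rest still cover every skill — redundant.
Drop C6: the rest still cover every skill — redundant.
Drop C7: testing, QA uncovered — not redundant.
2 redundant: C5, C6.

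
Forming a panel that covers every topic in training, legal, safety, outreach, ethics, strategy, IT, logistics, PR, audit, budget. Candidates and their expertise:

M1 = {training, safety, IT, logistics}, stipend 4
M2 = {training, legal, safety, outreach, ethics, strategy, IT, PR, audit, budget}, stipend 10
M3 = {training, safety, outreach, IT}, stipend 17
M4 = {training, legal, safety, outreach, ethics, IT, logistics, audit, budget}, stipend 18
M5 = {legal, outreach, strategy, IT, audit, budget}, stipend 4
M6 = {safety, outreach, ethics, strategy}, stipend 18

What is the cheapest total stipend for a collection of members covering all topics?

M1, M2 cover every topic at stipend 4 + 10 = 14.
Any cover uses at least 2 members; among all covering selections none totals below 14.

14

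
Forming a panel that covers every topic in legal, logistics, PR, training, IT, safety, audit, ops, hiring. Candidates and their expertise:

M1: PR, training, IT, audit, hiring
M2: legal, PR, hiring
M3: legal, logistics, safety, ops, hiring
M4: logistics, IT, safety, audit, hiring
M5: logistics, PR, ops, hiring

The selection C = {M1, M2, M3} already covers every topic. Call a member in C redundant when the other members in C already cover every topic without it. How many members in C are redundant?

Drop M1: training, IT, audit uncovered — not redundant.
Drop M2: the rest still cover every topic — redundant.
Drop M3: logistics, safety, ops uncovered — not redundant.
1 redundant: M2.

1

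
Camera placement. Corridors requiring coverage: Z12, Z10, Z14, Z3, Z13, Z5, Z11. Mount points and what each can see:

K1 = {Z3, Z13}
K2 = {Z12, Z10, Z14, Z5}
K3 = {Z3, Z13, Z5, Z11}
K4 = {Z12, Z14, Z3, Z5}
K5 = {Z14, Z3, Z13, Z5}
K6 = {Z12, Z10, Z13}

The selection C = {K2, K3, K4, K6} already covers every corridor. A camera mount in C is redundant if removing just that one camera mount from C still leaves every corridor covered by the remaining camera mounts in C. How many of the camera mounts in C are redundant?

Drop K2: the rest still cover every corridor — redundant.
Drop K3: Z11 uncovered — not redundant.
Drop K4: the rest still cover every corridor — redundant.
Drop K6: the rest still cover every corridor — redundant.
3 redundant: K2, K4, K6.

3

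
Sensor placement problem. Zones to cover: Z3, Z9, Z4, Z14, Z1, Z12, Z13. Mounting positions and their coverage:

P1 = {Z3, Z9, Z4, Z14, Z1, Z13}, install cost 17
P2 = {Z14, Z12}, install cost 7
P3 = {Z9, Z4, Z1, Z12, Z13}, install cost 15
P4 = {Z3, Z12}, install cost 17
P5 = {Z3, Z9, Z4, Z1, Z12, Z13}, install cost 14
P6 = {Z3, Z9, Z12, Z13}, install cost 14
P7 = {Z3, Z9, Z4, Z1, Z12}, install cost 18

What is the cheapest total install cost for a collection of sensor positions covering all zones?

21

P2, P5 cover every zone at install cost 7 + 14 = 21.
Any cover uses at least 2 sensor positions; among all covering selections none totals below 21.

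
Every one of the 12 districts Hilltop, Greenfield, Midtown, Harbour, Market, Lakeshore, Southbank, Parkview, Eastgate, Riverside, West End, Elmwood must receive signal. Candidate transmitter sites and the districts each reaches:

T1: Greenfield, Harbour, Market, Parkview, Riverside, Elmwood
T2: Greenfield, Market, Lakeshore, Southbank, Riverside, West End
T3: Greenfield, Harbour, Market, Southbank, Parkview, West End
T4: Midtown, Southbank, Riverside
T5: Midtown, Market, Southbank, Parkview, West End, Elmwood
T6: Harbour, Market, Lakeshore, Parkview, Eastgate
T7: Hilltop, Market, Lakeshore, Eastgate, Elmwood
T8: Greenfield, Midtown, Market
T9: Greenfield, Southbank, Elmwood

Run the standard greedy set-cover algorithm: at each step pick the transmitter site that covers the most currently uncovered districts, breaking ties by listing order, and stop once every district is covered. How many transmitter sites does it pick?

4

Pick 1: T1 covers 6 new districts (Greenfield, Harbour, Market, Parkview, Riverside, Elmwood).
Pick 2: T2 covers 3 new districts (Lakeshore, Southbank, West End).
Pick 3: T7 covers 2 new districts (Hilltop, Eastgate).
Pick 4: T4 covers 1 new districts (Midtown).
Greedy uses 4 transmitter sites. (The true minimum is 3.)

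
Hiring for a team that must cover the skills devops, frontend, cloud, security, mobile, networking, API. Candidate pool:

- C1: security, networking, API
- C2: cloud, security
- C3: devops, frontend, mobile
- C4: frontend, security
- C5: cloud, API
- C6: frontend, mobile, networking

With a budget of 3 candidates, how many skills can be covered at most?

Choosing C1, C2, C3 covers {devops, frontend, cloud, security, mobile, networking, API} — 7 skills.
That is all 7 skills.

7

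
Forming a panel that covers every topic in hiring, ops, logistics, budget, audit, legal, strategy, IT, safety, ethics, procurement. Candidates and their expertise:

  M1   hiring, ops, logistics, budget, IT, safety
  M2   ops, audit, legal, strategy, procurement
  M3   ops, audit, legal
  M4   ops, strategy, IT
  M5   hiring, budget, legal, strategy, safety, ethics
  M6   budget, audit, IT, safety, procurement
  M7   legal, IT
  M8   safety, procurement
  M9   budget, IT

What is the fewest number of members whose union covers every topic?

3

M1, M2, M5 together cover {hiring, ops, logistics, budget, audit, legal, strategy, IT, safety, ethics, procurement} — every topic.
No 2 of the 9 members cover everything (all 36 pairs fall short), so 3 is minimum.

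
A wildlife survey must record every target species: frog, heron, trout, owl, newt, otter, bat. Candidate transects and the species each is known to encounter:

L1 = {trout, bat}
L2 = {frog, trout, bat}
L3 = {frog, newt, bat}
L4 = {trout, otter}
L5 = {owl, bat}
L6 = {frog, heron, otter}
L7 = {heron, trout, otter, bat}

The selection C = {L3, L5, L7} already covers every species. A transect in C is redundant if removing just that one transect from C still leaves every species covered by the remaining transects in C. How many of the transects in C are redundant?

0

Drop L3: frog, newt uncovered — not redundant.
Drop L5: owl uncovered — not redundant.
Drop L7: heron, trout, otter uncovered — not redundant.
None of the transects in C is redundant.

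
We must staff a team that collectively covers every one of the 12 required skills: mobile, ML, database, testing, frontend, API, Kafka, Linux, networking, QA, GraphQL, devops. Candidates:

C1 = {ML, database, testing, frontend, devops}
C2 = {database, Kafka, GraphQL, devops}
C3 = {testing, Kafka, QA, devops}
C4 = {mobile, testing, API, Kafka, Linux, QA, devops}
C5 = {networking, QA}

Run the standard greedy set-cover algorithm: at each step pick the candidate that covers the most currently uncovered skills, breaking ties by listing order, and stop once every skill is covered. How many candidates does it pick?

4

Pick 1: C4 covers 7 new skills (mobile, testing, API, Kafka, Linux, QA, devops).
Pick 2: C1 covers 3 new skills (ML, database, frontend).
Pick 3: C2 covers 1 new skills (GraphQL).
Pick 4: C5 covers 1 new skills (networking).
Greedy uses 4 candidates.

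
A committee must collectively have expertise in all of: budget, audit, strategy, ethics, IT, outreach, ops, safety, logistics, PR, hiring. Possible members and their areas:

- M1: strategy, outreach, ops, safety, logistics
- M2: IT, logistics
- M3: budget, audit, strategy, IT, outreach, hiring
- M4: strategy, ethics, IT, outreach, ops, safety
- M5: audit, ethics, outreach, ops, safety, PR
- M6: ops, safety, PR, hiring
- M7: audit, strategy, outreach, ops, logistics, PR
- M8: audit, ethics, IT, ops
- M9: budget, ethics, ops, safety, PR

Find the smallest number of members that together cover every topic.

M1, M3, M5 together cover {budget, audit, strategy, ethics, IT, outreach, ops, safety, logistics, PR, hiring} — every topic.
No 2 of the 9 members cover everything (all 36 pairs fall short), so 3 is minimum.

3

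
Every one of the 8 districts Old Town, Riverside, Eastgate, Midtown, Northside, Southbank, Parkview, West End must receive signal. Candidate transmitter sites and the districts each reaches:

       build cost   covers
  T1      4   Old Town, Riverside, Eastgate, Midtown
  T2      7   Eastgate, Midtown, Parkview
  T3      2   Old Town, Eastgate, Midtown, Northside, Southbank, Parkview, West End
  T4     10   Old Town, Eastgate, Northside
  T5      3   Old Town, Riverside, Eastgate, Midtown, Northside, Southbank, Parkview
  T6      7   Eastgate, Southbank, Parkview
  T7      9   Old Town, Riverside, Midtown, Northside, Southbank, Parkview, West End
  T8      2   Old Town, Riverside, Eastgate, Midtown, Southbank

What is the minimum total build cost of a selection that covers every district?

T3, T8 cover every district at build cost 2 + 2 = 4.
Any cover uses at least 2 transmitter sites; among all covering selections none totals below 4.

4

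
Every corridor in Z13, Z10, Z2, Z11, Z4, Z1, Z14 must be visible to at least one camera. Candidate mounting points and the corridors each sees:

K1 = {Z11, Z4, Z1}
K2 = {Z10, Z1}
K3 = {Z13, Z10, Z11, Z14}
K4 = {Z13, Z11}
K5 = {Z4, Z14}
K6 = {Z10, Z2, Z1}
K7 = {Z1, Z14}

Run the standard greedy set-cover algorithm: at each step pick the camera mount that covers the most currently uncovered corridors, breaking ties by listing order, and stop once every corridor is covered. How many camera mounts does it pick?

3

Pick 1: K3 covers 4 new corridors (Z13, Z10, Z11, Z14).
Pick 2: K1 covers 2 new corridors (Z4, Z1).
Pick 3: K6 covers 1 new corridors (Z2).
Greedy uses 3 camera mounts.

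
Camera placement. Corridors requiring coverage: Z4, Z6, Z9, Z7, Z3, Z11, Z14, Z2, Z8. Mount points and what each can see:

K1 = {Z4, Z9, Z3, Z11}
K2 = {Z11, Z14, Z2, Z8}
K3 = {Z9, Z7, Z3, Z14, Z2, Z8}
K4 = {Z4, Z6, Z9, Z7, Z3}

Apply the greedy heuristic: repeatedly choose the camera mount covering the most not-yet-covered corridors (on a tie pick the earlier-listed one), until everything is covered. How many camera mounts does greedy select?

3

Pick 1: K3 covers 6 new corridors (Z9, Z7, Z3, Z14, Z2, Z8).
Pick 2: K1 covers 2 new corridors (Z4, Z11).
Pick 3: K4 covers 1 new corridors (Z6).
Greedy uses 3 camera mounts. (The true minimum is 2.)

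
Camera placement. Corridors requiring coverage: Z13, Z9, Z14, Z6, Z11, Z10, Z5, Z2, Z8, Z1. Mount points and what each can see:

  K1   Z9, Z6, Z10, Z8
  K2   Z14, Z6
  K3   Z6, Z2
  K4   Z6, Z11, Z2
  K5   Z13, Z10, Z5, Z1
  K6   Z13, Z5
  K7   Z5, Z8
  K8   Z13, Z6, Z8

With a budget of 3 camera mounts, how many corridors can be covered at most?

Choosing K1, K4, K5 covers {Z13, Z9, Z6, Z11, Z10, Z5, Z2, Z8, Z1} — 9 corridors.
No choice of 3 camera mounts does better; here Z14 is left uncovered.

9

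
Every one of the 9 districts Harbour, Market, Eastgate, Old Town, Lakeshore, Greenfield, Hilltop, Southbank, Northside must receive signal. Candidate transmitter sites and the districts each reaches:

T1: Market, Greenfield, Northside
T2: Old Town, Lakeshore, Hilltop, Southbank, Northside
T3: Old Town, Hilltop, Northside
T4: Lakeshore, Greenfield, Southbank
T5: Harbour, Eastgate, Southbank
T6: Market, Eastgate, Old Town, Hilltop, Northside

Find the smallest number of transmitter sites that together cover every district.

T1, T2, T5 together cover {Harbour, Market, Eastgate, Old Town, Lakeshore, Greenfield, Hilltop, Southbank, Northside} — every district.
No 2 of the 6 transmitter sites cover everything (all 15 pairs fall short), so 3 is minimum.

3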